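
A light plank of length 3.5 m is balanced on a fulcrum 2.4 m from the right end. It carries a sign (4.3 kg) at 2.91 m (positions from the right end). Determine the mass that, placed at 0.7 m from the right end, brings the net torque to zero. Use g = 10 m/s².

m ≈ 1.29 kg

Taking torques about the fulcrum (at 2.4 m from the right end):
Sign: 4.3 × 10 = 43 N down at 2.91 m → arm 0.51 m, τ = 43 × 0.51 = 21.93 N·m counterclockwise.
Net moment of known loads = 21.93 N·m counterclockwise.
An unknown mass m at 0.7 m has arm 1.7 m; its moment is m·g·1.7 clockwise.
Balancing moments: m × 10 × 1.7 = 21.93, giving m = 21.93 / (10 × 1.7) = 1.29 kg.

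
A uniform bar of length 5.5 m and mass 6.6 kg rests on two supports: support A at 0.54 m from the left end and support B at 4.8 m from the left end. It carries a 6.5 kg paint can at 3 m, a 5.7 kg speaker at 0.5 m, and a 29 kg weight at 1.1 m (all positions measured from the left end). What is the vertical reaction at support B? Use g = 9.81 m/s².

Take moments about support A.
Beam weight: 6.6 × 9.81 = 64.75 N down at 2.75 m → arm 2.21 m, τ = 64.75 × 2.21 = 143.1 N·m clockwise.
Paint can: 6.5 × 9.81 = 63.77 N down at 3 m → arm 2.46 m, τ = 63.77 × 2.46 = 156.9 N·m clockwise.
Speaker: 5.7 × 9.81 = 55.92 N down at 0.5 m → arm 0.04 m, τ = 55.92 × 0.04 = 2.237 N·m counterclockwise.
Weight: 29 × 9.81 = 284.5 N down at 1.1 m → arm 0.56 m, τ = 284.5 × 0.56 = 159.3 N·m clockwise.
Net load moment about support A = 457.1 N·m clockwise.
Reaction R at support B is upward at 4.8 m, arm 4.26 m → moment R × 4.26 counterclockwise.
Στ = 0 ⇒ R × 4.26 = 457.1 ⇒ R = 107 N.

R_B ≈ 107 N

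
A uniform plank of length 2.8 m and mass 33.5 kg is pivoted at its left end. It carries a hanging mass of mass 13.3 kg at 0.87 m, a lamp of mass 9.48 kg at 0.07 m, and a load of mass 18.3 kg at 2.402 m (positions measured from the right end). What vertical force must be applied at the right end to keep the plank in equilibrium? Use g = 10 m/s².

Take moments about the left end.
Beam weight: 33.5 × 10 = 335 N down at 1.4 m → arm 1.4 m, τ = 335 × 1.4 = 469 N·m clockwise.
Hanging mass: 13.3 × 10 = 133 N down at 0.87 m → arm 1.93 m, τ = 133 × 1.93 = 256.7 N·m clockwise.
Lamp: 9.48 × 10 = 94.8 N down at 0.07 m → arm 2.73 m, τ = 94.8 × 2.73 = 258.8 N·m clockwise.
Load: 18.3 × 10 = 183 N down at 2.402 m → arm 0.398 m, τ = 183 × 0.398 = 72.83 N·m clockwise.
Net moment of the loads = 1057 N·m clockwise.
The upward force F acts at the right end, arm 2.8 m, giving F × 2.8 counterclockwise.
Balancing moments: F × 2.8 = 1057, giving F = 1057 / 2.8 = 378 N.

F ≈ 378 N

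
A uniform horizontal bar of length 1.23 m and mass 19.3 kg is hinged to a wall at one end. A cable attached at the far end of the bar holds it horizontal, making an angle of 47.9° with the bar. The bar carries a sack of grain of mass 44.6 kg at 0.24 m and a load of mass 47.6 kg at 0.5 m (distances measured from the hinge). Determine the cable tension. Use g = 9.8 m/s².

Taking torques about the hinge:
Beam weight: 19.3 × 9.8 = 189.1 N down at 0.615 m → arm 0.615 m, τ = 189.1 × 0.615 = 116.3 N·m clockwise.
Sack of grain: 44.6 × 9.8 = 437.1 N down at 0.24 m → arm 0.24 m, τ = 437.1 × 0.24 = 104.9 N·m clockwise.
Load: 47.6 × 9.8 = 466.5 N down at 0.5 m → arm 0.5 m, τ = 466.5 × 0.5 = 233.2 N·m clockwise.
Total clockwise load moment = 454.4 N·m.
The cable tension T acts at 1.23 m; only its component perpendicular to the bar, T sinθ, produces torque. sin 47.9° = 0.742.
Στ = 0 ⇒ T × 1.23 × 0.742 = 454.4 ⇒ T = 454.4 / 0.9127 = 498 N.

T ≈ 498 N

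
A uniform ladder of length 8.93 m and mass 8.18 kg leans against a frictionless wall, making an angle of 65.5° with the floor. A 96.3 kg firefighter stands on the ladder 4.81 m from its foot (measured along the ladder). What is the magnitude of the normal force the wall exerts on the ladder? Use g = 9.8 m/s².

Choose the foot of the ladder as the axis so the floor normal and friction both act there and drop out.
Ladder weight 8.18×9.8 = 80.16 N acts at 4.465 m along the ladder; its horizontal arm is 4.465·cos65.5° = 1.852 m → τ = 148.5 N·m clockwise.
Firefighter: 96.3×9.8 = 943.7 N at 4.81 m → arm 1.995 m → τ = 1883 N·m clockwise.
Wall normal N acts horizontally at the top; its moment arm is the height L sinθ = 8.93·sin65.5° = 8.126 m, counterclockwise.
Balancing moments: N × 8.126 = 2032, giving N = 250 N.

N_wall ≈ 250 N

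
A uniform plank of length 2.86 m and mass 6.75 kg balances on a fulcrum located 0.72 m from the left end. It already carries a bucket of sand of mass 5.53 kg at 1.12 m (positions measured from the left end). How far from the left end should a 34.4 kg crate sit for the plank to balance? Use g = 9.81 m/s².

x ≈ 0.516 m from the left end

Taking torques about the fulcrum (at 0.72 m from the left end):
Beam weight: 6.75 × 9.81 = 66.22 N down at 1.43 m → arm 0.71 m, τ = 66.22 × 0.71 = 47.02 N·m clockwise.
Bucket of sand: 5.53 × 9.81 = 54.25 N down at 1.12 m → arm 0.4 m, τ = 54.25 × 0.4 = 21.7 N·m clockwise.
Net moment of existing loads = 68.72 N·m clockwise.
The crate weighs 34.4 × 9.81 = 337.5 N and must supply an equal counterclockwise moment, so its lever arm about the fulcrum is 68.72 / 337.5 = 0.204 m.
That puts it at 0.72 − 0.204 = 0.516 m from the left end.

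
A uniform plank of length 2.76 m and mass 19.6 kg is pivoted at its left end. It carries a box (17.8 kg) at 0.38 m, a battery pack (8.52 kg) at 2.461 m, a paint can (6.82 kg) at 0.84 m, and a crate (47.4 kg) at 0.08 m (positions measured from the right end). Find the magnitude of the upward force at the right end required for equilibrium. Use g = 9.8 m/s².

Choose the left end as the axis so the unknown pivot reaction has zero arm there.
Beam weight: 19.6 × 9.8 = 192.1 N down at 1.38 m → arm 1.38 m, τ = 192.1 × 1.38 = 265.1 N·m clockwise.
Box: 17.8 × 9.8 = 174.4 N down at 0.38 m → arm 2.38 m, τ = 174.4 × 2.38 = 415.1 N·m clockwise.
Battery pack: 8.52 × 9.8 = 83.5 N down at 2.461 m → arm 0.299 m, τ = 83.5 × 0.299 = 24.97 N·m clockwise.
Paint can: 6.82 × 9.8 = 66.84 N down at 0.84 m → arm 1.92 m, τ = 66.84 × 1.92 = 128.3 N·m clockwise.
Crate: 47.4 × 9.8 = 464.5 N down at 0.08 m → arm 2.68 m, τ = 464.5 × 2.68 = 1245 N·m clockwise.
Net moment of the loads = 2078 N·m clockwise.
The upward force F acts at the right end, arm 2.76 m, giving F × 2.76 counterclockwise.
For rotational equilibrium, F × 2.76 = 2078, so F = 2078 / 2.76 = 753 N.

F ≈ 753 N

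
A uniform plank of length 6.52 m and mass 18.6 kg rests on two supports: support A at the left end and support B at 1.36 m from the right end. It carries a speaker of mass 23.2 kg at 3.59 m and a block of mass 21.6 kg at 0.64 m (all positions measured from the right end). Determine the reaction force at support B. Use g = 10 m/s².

R_B ≈ 495 N

Sum moments about support A (its reaction then has zero moment arm).
Beam weight: 18.6 × 10 = 186 N down at 3.26 m → arm 3.26 m, τ = 186 × 3.26 = 606.4 N·m clockwise.
Speaker: 23.2 × 10 = 232 N down at 3.59 m → arm 2.93 m, τ = 232 × 2.93 = 679.8 N·m clockwise.
Block: 21.6 × 10 = 216 N down at 0.64 m → arm 5.88 m, τ = 216 × 5.88 = 1270 N·m clockwise.
Net load moment about support A = 2556 N·m clockwise.
Reaction R at support B is upward at 1.36 m, arm 5.16 m → moment R × 5.16 counterclockwise.
Στ = 0 ⇒ R × 5.16 = 2556 ⇒ R = 495 N.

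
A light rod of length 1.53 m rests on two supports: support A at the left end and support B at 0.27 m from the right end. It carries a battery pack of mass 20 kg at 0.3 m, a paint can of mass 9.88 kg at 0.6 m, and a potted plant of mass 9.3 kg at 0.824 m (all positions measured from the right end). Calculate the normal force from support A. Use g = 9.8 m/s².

R_A ≈ 70.1 N

Choose support B as the axis so its reaction then has zero moment arm.
Battery pack: 20 × 9.8 = 196 N down at 0.3 m → arm 0.03 m, τ = 196 × 0.03 = 5.88 N·m counterclockwise.
Paint can: 9.88 × 9.8 = 96.82 N down at 0.6 m → arm 0.33 m, τ = 96.82 × 0.33 = 31.95 N·m counterclockwise.
Potted plant: 9.3 × 9.8 = 91.14 N down at 0.824 m → arm 0.554 m, τ = 91.14 × 0.554 = 50.49 N·m counterclockwise.
Net load moment about support B = 88.32 N·m counterclockwise.
Reaction R at support A is upward at 1.53 m, arm 1.26 m → moment R × 1.26 clockwise.
Στ = 0 ⇒ R × 1.26 = 88.32 ⇒ R = 70.1 N.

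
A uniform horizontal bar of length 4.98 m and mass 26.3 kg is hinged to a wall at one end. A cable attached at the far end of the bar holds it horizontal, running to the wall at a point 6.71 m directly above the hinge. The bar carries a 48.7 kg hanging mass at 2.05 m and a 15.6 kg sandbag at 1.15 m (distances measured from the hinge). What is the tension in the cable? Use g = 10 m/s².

T ≈ 458 N

Sum moments about the hinge (the unknown hinge reaction has zero arm there).
Beam weight: 26.3 × 10 = 263 N down at 2.49 m → arm 2.49 m, τ = 263 × 2.49 = 654.9 N·m clockwise.
Hanging mass: 48.7 × 10 = 487 N down at 2.05 m → arm 2.05 m, τ = 487 × 2.05 = 998.3 N·m clockwise.
Sandbag: 15.6 × 10 = 156 N down at 1.15 m → arm 1.15 m, τ = 156 × 1.15 = 179.4 N·m clockwise.
Total clockwise load moment = 1833 N·m.
The cable tension T acts at 4.98 m; only its component perpendicular to the bar, T sinθ, produces torque. sinθ = h/√(h²+d²) = 6.71/√(6.71²+4.98²) = 0.803.
Balancing moments: T × 4.98 × 0.803 = 1833, giving T = 1833 / 3.999 = 458 N.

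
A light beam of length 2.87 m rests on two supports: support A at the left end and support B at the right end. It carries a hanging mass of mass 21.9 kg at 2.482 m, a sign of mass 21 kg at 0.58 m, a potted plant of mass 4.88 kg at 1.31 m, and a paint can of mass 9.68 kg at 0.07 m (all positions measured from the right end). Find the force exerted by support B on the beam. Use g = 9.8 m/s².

R_B ≈ 312 N

Sum moments about support A (its reaction then has zero moment arm).
Hanging mass: 21.9 × 9.8 = 214.6 N down at 2.482 m → arm 0.388 m, τ = 214.6 × 0.388 = 83.26 N·m clockwise.
Sign: 21 × 9.8 = 205.8 N down at 0.58 m → arm 2.29 m, τ = 205.8 × 2.29 = 471.3 N·m clockwise.
Potted plant: 4.88 × 9.8 = 47.82 N down at 1.31 m → arm 1.56 m, τ = 47.82 × 1.56 = 74.6 N·m clockwise.
Paint can: 9.68 × 9.8 = 94.86 N down at 0.07 m → arm 2.8 m, τ = 94.86 × 2.8 = 265.6 N·m clockwise.
Net load moment about support A = 894.8 N·m clockwise.
Reaction R at support B is upward at 0 m, arm 2.87 m → moment R × 2.87 counterclockwise.
For rotational equilibrium, R × 2.87 = 894.8, so R = 312 N.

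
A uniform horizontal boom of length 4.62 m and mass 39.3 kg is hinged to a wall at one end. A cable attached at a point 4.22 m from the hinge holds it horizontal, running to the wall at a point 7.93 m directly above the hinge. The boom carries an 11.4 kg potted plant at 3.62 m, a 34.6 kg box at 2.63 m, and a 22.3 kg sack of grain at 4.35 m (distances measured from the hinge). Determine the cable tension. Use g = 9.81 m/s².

Take moments about the hinge.
Beam weight: 39.3 × 9.81 = 385.5 N down at 2.31 m → arm 2.31 m, τ = 385.5 × 2.31 = 890.5 N·m clockwise.
Potted plant: 11.4 × 9.81 = 111.8 N down at 3.62 m → arm 3.62 m, τ = 111.8 × 3.62 = 404.7 N·m clockwise.
Box: 34.6 × 9.81 = 339.4 N down at 2.63 m → arm 2.63 m, τ = 339.4 × 2.63 = 892.6 N·m clockwise.
Sack of grain: 22.3 × 9.81 = 218.8 N down at 4.35 m → arm 4.35 m, τ = 218.8 × 4.35 = 951.8 N·m clockwise.
Total clockwise load moment = 3140 N·m.
The cable tension T acts at 4.22 m; only its component perpendicular to the boom, T sinθ, produces torque. sinθ = h/√(h²+d²) = 7.93/√(7.93²+4.22²) = 0.8828.
Setting net torque to zero: T × 4.22 × 0.8828 = 3140 → T = 3140 / 3.725 = 843 N.

T ≈ 843 N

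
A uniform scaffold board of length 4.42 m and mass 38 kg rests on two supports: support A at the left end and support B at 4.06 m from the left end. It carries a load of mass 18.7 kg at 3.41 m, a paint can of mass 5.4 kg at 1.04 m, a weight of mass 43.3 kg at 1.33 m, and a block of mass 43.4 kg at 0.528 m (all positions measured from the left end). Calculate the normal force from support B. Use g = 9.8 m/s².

Choose support A as the axis so its reaction then has zero moment arm.
Beam weight: 38 × 9.8 = 372.4 N down at 2.21 m → arm 2.21 m, τ = 372.4 × 2.21 = 823 N·m clockwise.
Load: 18.7 × 9.8 = 183.3 N down at 3.41 m → arm 3.41 m, τ = 183.3 × 3.41 = 625.1 N·m clockwise.
Paint can: 5.4 × 9.8 = 52.92 N down at 1.04 m → arm 1.04 m, τ = 52.92 × 1.04 = 55.04 N·m clockwise.
Weight: 43.3 × 9.8 = 424.3 N down at 1.33 m → arm 1.33 m, τ = 424.3 × 1.33 = 564.3 N·m clockwise.
Block: 43.4 × 9.8 = 425.3 N down at 0.528 m → arm 0.528 m, τ = 425.3 × 0.528 = 224.6 N·m clockwise.
Net load moment about support A = 2292 N·m clockwise.
Reaction R at support B is upward at 4.06 m, arm 4.06 m → moment R × 4.06 counterclockwise.
Balancing moments: R × 4.06 = 2292, giving R = 565 N.

R_B ≈ 565 N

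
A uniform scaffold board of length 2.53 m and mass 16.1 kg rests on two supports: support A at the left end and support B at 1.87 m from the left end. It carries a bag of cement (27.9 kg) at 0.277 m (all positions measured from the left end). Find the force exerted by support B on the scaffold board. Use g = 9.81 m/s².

Choose support A as the axis so its reaction then has zero moment arm.
Beam weight: 16.1 × 9.81 = 157.9 N down at 1.265 m → arm 1.265 m, τ = 157.9 × 1.265 = 199.7 N·m clockwise.
Bag of cement: 27.9 × 9.81 = 273.7 N down at 0.277 m → arm 0.277 m, τ = 273.7 × 0.277 = 75.81 N·m clockwise.
Net load moment about support A = 275.5 N·m clockwise.
Reaction R at support B is upward at 1.87 m, arm 1.87 m → moment R × 1.87 counterclockwise.
Στ = 0 ⇒ R × 1.87 = 275.5 ⇒ R = 147 N.

R_B ≈ 147 N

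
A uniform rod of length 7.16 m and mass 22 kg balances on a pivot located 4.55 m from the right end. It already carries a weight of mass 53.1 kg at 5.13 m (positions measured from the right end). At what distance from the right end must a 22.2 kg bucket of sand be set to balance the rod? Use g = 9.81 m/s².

Sum moments about the pivot (at 4.55 m from the right end) (the support reaction has zero arm there).
Beam weight: 22 × 9.81 = 215.8 N down at 3.58 m → arm 0.97 m, τ = 215.8 × 0.97 = 209.3 N·m clockwise.
Weight: 53.1 × 9.81 = 520.9 N down at 5.13 m → arm 0.58 m, τ = 520.9 × 0.58 = 302.1 N·m counterclockwise.
Net moment of existing loads = 92.8 N·m counterclockwise.
The bucket of sand weighs 22.2 × 9.81 = 217.8 N and must supply an equal clockwise moment, so its lever arm about the pivot is 92.8 / 217.8 = 0.426 m.
That puts it at 4.55 − 0.426 = 4.12 m from the right end.

x ≈ 4.12 m from the right end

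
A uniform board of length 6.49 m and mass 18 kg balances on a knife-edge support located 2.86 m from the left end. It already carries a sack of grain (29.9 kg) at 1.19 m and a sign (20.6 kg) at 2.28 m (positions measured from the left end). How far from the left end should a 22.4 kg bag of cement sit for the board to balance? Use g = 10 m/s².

x ≈ 5.31 m from the left end

Choose the knife-edge support (at 2.86 m from the left end) as the axis so the support reaction has zero arm there.
Beam weight: 18 × 10 = 180 N down at 3.245 m → arm 0.385 m, τ = 180 × 0.385 = 69.3 N·m clockwise.
Sack of grain: 29.9 × 10 = 299 N down at 1.19 m → arm 1.67 m, τ = 299 × 1.67 = 499.3 N·m counterclockwise.
Sign: 20.6 × 10 = 206 N down at 2.28 m → arm 0.58 m, τ = 206 × 0.58 = 119.5 N·m counterclockwise.
Net moment of existing loads = 549.5 N·m counterclockwise.
The bag of cement weighs 22.4 × 10 = 224 N and must supply an equal clockwise moment, so its lever arm about the knife-edge support is 549.5 / 224 = 2.45 m.
That puts it at 2.86 + 2.45 = 5.31 m from the left end.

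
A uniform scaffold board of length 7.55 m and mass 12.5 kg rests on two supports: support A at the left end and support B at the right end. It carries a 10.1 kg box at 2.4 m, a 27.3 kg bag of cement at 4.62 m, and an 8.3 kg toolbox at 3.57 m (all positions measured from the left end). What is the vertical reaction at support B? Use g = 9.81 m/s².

R_B ≈ 295 N

Taking torques about support A:
Beam weight: 12.5 × 9.81 = 122.6 N down at 3.775 m → arm 3.775 m, τ = 122.6 × 3.775 = 462.8 N·m clockwise.
Box: 10.1 × 9.81 = 99.08 N down at 2.4 m → arm 2.4 m, τ = 99.08 × 2.4 = 237.8 N·m clockwise.
Bag of cement: 27.3 × 9.81 = 267.8 N down at 4.62 m → arm 4.62 m, τ = 267.8 × 4.62 = 1237 N·m clockwise.
Toolbox: 8.3 × 9.81 = 81.42 N down at 3.57 m → arm 3.57 m, τ = 81.42 × 3.57 = 290.7 N·m clockwise.
Net load moment about support A = 2228 N·m clockwise.
Reaction R at support B is upward at 7.55 m, arm 7.55 m → moment R × 7.55 counterclockwise.
Balancing moments: R × 7.55 = 2228, giving R = 295 N.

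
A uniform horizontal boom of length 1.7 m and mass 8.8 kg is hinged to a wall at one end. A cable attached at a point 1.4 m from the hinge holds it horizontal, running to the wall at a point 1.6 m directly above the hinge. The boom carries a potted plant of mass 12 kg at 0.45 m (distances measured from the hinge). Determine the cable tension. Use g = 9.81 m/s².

T ≈ 120 N

About the hinge:
Beam weight: 8.8 × 9.81 = 86.33 N down at 0.85 m → arm 0.85 m, τ = 86.33 × 0.85 = 73.38 N·m clockwise.
Potted plant: 12 × 9.81 = 117.7 N down at 0.45 m → arm 0.45 m, τ = 117.7 × 0.45 = 52.97 N·m clockwise.
Total clockwise load moment = 126.3 N·m.
The cable tension T acts at 1.4 m; only its component perpendicular to the boom, T sinθ, produces torque. sinθ = h/√(h²+d²) = 1.6/√(1.6²+1.4²) = 0.7526.
Στ = 0 ⇒ T × 1.4 × 0.7526 = 126.3 ⇒ T = 126.3 / 1.054 = 120 N.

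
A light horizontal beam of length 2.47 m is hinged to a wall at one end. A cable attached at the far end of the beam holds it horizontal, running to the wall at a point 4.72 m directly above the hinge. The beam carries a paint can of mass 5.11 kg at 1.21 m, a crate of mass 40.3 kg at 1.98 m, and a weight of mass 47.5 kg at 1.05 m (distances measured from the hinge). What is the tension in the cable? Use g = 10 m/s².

Choose the hinge as the axis so the unknown hinge reaction has zero arm there.
Paint can: 5.11 × 10 = 51.1 N down at 1.21 m → arm 1.21 m, τ = 51.1 × 1.21 = 61.83 N·m clockwise.
Crate: 40.3 × 10 = 403 N down at 1.98 m → arm 1.98 m, τ = 403 × 1.98 = 797.9 N·m clockwise.
Weight: 47.5 × 10 = 475 N down at 1.05 m → arm 1.05 m, τ = 475 × 1.05 = 498.8 N·m clockwise.
Total clockwise load moment = 1359 N·m.
The cable tension T acts at 2.47 m; only its component perpendicular to the beam, T sinθ, produces torque. sinθ = h/√(h²+d²) = 4.72/√(4.72²+2.47²) = 0.886.
Setting net torque to zero: T × 2.47 × 0.886 = 1359 → T = 1359 / 2.188 = 621 N.

T ≈ 621 N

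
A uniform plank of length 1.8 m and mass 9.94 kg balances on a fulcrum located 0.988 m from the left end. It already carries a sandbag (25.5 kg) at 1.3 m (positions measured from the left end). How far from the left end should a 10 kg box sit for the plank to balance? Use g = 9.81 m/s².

Choose the fulcrum (at 0.988 m from the left end) as the axis so the support reaction has zero arm there.
Beam weight: 9.94 × 9.81 = 97.51 N down at 0.9 m → arm 0.088 m, τ = 97.51 × 0.088 = 8.581 N·m counterclockwise.
Sandbag: 25.5 × 9.81 = 250.2 N down at 1.3 m → arm 0.312 m, τ = 250.2 × 0.312 = 78.06 N·m clockwise.
Net moment of existing loads = 69.48 N·m clockwise.
The box weighs 10 × 9.81 = 98.1 N and must supply an equal counterclockwise moment, so its lever arm about the fulcrum is 69.48 / 98.1 = 0.708 m.
That puts it at 0.988 − 0.708 = 0.28 m from the left end.

x ≈ 0.28 m from the left end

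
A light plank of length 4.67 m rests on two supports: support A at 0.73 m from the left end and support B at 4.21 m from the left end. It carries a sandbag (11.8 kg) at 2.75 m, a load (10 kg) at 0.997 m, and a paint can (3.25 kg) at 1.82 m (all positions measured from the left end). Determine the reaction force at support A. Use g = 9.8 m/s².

R_A ≈ 161 N

Choose support B as the axis so its reaction then has zero moment arm.
Sandbag: 11.8 × 9.8 = 115.6 N down at 2.75 m → arm 1.46 m, τ = 115.6 × 1.46 = 168.8 N·m counterclockwise.
Load: 10 × 9.8 = 98 N down at 0.997 m → arm 3.213 m, τ = 98 × 3.213 = 314.9 N·m counterclockwise.
Paint can: 3.25 × 9.8 = 31.85 N down at 1.82 m → arm 2.39 m, τ = 31.85 × 2.39 = 76.12 N·m counterclockwise.
Net load moment about support B = 559.8 N·m counterclockwise.
Reaction R at support A is upward at 0.73 m, arm 3.48 m → moment R × 3.48 clockwise.
For rotational equilibrium, R × 3.48 = 559.8, so R = 161 N.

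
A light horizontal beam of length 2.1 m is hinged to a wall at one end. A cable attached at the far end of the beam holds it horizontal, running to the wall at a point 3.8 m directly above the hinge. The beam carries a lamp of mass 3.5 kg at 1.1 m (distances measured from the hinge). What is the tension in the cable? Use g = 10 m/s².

Choose the hinge as the axis so the unknown hinge reaction has zero arm there.
Lamp: 3.5 × 10 = 35 N down at 1.1 m → arm 1.1 m, τ = 35 × 1.1 = 38.5 N·m clockwise.
Total clockwise load moment = 38.5 N·m.
The cable tension T acts at 2.1 m; only its component perpendicular to the beam, T sinθ, produces torque. sinθ = h/√(h²+d²) = 3.8/√(3.8²+2.1²) = 0.8752.
Στ = 0 ⇒ T × 2.1 × 0.8752 = 38.5 ⇒ T = 38.5 / 1.838 = 20.9 N.

T ≈ 20.9 N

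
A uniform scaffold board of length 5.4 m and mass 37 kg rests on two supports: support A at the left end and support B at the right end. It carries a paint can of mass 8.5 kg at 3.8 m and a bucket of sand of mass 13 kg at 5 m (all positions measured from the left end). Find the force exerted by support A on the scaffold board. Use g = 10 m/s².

Choose support B as the axis so its reaction then has zero moment arm.
Beam weight: 37 × 10 = 370 N down at 2.7 m → arm 2.7 m, τ = 370 × 2.7 = 999 N·m counterclockwise.
Paint can: 8.5 × 10 = 85 N down at 3.8 m → arm 1.6 m, τ = 85 × 1.6 = 136 N·m counterclockwise.
Bucket of sand: 13 × 10 = 130 N down at 5 m → arm 0.4 m, τ = 130 × 0.4 = 52 N·m counterclockwise.
Net load moment about support B = 1187 N·m counterclockwise.
Reaction R at support A is upward at 0 m, arm 5.4 m → moment R × 5.4 clockwise.
Balancing moments: R × 5.4 = 1187, giving R = 220 N.

R_A ≈ 220 N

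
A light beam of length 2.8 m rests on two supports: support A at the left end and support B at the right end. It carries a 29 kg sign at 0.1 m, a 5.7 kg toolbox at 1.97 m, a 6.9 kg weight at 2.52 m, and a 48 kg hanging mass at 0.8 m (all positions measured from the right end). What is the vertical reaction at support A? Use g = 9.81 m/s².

About support B:
Sign: 29 × 9.81 = 284.5 N down at 0.1 m → arm 0.1 m, τ = 284.5 × 0.1 = 28.45 N·m counterclockwise.
Toolbox: 5.7 × 9.81 = 55.92 N down at 1.97 m → arm 1.97 m, τ = 55.92 × 1.97 = 110.2 N·m counterclockwise.
Weight: 6.9 × 9.81 = 67.69 N down at 2.52 m → arm 2.52 m, τ = 67.69 × 2.52 = 170.6 N·m counterclockwise.
Hanging mass: 48 × 9.81 = 470.9 N down at 0.8 m → arm 0.8 m, τ = 470.9 × 0.8 = 376.7 N·m counterclockwise.
Net load moment about support B = 686 N·m counterclockwise.
Reaction R at support A is upward at 2.8 m, arm 2.8 m → moment R × 2.8 clockwise.
Στ = 0 ⇒ R × 2.8 = 686 ⇒ R = 245 N.

R_A ≈ 245 N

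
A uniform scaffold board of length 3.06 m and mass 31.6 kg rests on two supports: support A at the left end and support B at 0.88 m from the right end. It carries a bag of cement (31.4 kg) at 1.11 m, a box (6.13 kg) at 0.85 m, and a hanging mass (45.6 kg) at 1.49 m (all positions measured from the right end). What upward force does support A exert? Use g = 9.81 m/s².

R_A ≈ 249 N

Sum moments about support B (its reaction then has zero moment arm).
Beam weight: 31.6 × 9.81 = 310 N down at 1.53 m → arm 0.65 m, τ = 310 × 0.65 = 201.5 N·m counterclockwise.
Bag of cement: 31.4 × 9.81 = 308 N down at 1.11 m → arm 0.23 m, τ = 308 × 0.23 = 70.84 N·m counterclockwise.
Box: 6.13 × 9.81 = 60.14 N down at 0.85 m → arm 0.03 m, τ = 60.14 × 0.03 = 1.804 N·m clockwise.
Hanging mass: 45.6 × 9.81 = 447.3 N down at 1.49 m → arm 0.61 m, τ = 447.3 × 0.61 = 272.9 N·m counterclockwise.
Net load moment about support B = 543.4 N·m counterclockwise.
Reaction R at support A is upward at 3.06 m, arm 2.18 m → moment R × 2.18 clockwise.
Setting net torque to zero: R × 2.18 = 543.4 → R = 249 N.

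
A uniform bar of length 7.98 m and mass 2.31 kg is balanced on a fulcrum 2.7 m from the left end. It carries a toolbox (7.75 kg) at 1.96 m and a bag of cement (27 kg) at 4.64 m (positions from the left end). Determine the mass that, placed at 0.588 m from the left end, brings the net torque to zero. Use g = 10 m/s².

Choose the fulcrum (at 2.7 m from the left end) as the axis so the support reaction has zero arm there.
Beam weight: 2.31 × 10 = 23.1 N down at 3.99 m → arm 1.29 m, τ = 23.1 × 1.29 = 29.8 N·m clockwise.
Toolbox: 7.75 × 10 = 77.5 N down at 1.96 m → arm 0.74 m, τ = 77.5 × 0.74 = 57.35 N·m counterclockwise.
Bag of cement: 27 × 10 = 270 N down at 4.64 m → arm 1.94 m, τ = 270 × 1.94 = 523.8 N·m clockwise.
Net moment of known loads = 496.2 N·m clockwise.
An unknown mass m at 0.588 m has arm 2.112 m; its moment is m·g·2.112 counterclockwise.
Balancing moments: m × 10 × 2.112 = 496.2, giving m = 496.2 / (10 × 2.112) = 23.5 kg.

m ≈ 23.5 kg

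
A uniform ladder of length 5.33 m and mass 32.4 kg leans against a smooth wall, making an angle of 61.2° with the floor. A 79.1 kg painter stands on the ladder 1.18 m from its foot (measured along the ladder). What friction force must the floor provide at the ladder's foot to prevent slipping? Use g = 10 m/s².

About the foot of the ladder:
Ladder weight 32.4×10 = 324 N acts at 2.665 m along the ladder; its horizontal arm is 2.665·cos61.2° = 1.284 m → τ = 416 N·m clockwise.
Painter: 79.1×10 = 791 N at 1.18 m → arm 0.5685 m → τ = 449.7 N·m clockwise.
Wall normal N acts horizontally at the top; its moment arm is the height L sinθ = 5.33·sin61.2° = 4.671 m, counterclockwise.
Στ = 0 ⇒ N × 4.671 = 865.7 ⇒ N = 185 N.
ΣFx = 0: friction at the foot balances the wall's push, so f = N_wall = 185 N.

f ≈ 185 N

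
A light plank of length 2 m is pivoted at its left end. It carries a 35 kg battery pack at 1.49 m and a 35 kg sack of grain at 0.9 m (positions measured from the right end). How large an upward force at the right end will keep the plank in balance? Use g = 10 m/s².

F ≈ 282 N

Take moments about the left end.
Battery pack: 35 × 10 = 350 N down at 1.49 m → arm 0.51 m, τ = 350 × 0.51 = 178.5 N·m clockwise.
Sack of grain: 35 × 10 = 350 N down at 0.9 m → arm 1.1 m, τ = 350 × 1.1 = 385 N·m clockwise.
Net moment of the loads = 563.5 N·m clockwise.
The upward force F acts at the right end, arm 2 m, giving F × 2 counterclockwise.
For rotational equilibrium, F × 2 = 563.5, so F = 563.5 / 2 = 282 N.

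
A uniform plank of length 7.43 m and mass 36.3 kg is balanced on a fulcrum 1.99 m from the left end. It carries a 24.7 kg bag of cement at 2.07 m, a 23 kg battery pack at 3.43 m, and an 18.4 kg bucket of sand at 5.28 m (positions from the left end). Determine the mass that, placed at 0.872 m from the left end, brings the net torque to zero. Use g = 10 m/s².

m ≈ 142 kg

About the fulcrum (at 1.99 m from the left end):
Beam weight: 36.3 × 10 = 363 N down at 3.715 m → arm 1.725 m, τ = 363 × 1.725 = 626.2 N·m clockwise.
Bag of cement: 24.7 × 10 = 247 N down at 2.07 m → arm 0.08 m, τ = 247 × 0.08 = 19.76 N·m clockwise.
Battery pack: 23 × 10 = 230 N down at 3.43 m → arm 1.44 m, τ = 230 × 1.44 = 331.2 N·m clockwise.
Bucket of sand: 18.4 × 10 = 184 N down at 5.28 m → arm 3.29 m, τ = 184 × 3.29 = 605.4 N·m clockwise.
Net moment of known loads = 1583 N·m clockwise.
An unknown mass m at 0.872 m has arm 1.118 m; its moment is m·g·1.118 counterclockwise.
For rotational equilibrium, m × 10 × 1.118 = 1583, so m = 1583 / (10 × 1.118) = 142 kg.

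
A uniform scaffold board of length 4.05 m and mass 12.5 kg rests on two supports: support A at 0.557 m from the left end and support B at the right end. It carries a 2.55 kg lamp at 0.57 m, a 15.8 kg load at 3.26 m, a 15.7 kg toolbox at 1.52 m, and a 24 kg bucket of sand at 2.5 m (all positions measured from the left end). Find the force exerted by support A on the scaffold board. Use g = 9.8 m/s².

R_A ≈ 347 N

Take moments about support B.
Beam weight: 12.5 × 9.8 = 122.5 N down at 2.025 m → arm 2.025 m, τ = 122.5 × 2.025 = 248.1 N·m counterclockwise.
Lamp: 2.55 × 9.8 = 24.99 N down at 0.57 m → arm 3.48 m, τ = 24.99 × 3.48 = 86.97 N·m counterclockwise.
Load: 15.8 × 9.8 = 154.8 N down at 3.26 m → arm 0.79 m, τ = 154.8 × 0.79 = 122.3 N·m counterclockwise.
Toolbox: 15.7 × 9.8 = 153.9 N down at 1.52 m → arm 2.53 m, τ = 153.9 × 2.53 = 389.4 N·m counterclockwise.
Bucket of sand: 24 × 9.8 = 235.2 N down at 2.5 m → arm 1.55 m, τ = 235.2 × 1.55 = 364.6 N·m counterclockwise.
Net load moment about support B = 1211 N·m counterclockwise.
Reaction R at support A is upward at 0.557 m, arm 3.493 m → moment R × 3.493 clockwise.
For rotational equilibrium, R × 3.493 = 1211, so R = 347 N.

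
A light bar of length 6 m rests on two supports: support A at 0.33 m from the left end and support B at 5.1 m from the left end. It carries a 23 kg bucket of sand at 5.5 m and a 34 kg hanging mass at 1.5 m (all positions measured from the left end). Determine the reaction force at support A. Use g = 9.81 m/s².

About support B:
Bucket of sand: 23 × 9.81 = 225.6 N down at 5.5 m → arm 0.4 m, τ = 225.6 × 0.4 = 90.24 N·m clockwise.
Hanging mass: 34 × 9.81 = 333.5 N down at 1.5 m → arm 3.6 m, τ = 333.5 × 3.6 = 1201 N·m counterclockwise.
Net load moment about support B = 1111 N·m counterclockwise.
Reaction R at support A is upward at 0.33 m, arm 4.77 m → moment R × 4.77 clockwise.
For rotational equilibrium, R × 4.77 = 1111, so R = 233 N.

R_A ≈ 233 N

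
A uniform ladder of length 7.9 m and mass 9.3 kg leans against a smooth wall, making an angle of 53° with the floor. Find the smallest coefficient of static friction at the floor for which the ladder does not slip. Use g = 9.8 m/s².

μ_min ≈ 0.377

Sum moments about the foot of the ladder (the floor normal and friction both act there and drop out).
Ladder weight 9.3×9.8 = 91.14 N acts at 3.95 m along the ladder; its horizontal arm is 3.95·cos53° = 2.377 m → τ = 216.6 N·m clockwise.
Wall normal N acts horizontally at the top; its moment arm is the height L sinθ = 7.9·sin53° = 6.309 m, counterclockwise.
Setting net torque to zero: N × 6.309 = 216.6 → N = 34.33 N.
ΣFx = 0 ⇒ f = N_wall = 34.33 N. ΣFy = 0 ⇒ N_floor = 91.14 N.
μ_min = f / N_floor = 34.33 / 91.14 = 0.377.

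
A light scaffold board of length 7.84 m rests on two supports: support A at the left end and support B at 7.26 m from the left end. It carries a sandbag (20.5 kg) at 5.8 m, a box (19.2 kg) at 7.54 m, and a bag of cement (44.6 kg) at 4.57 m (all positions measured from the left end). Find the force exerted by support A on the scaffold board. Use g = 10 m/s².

R_A ≈ 199 N

About support B:
Sandbag: 20.5 × 10 = 205 N down at 5.8 m → arm 1.46 m, τ = 205 × 1.46 = 299.3 N·m counterclockwise.
Box: 19.2 × 10 = 192 N down at 7.54 m → arm 0.28 m, τ = 192 × 0.28 = 53.76 N·m clockwise.
Bag of cement: 44.6 × 10 = 446 N down at 4.57 m → arm 2.69 m, τ = 446 × 2.69 = 1200 N·m counterclockwise.
Net load moment about support B = 1446 N·m counterclockwise.
Reaction R at support A is upward at 0 m, arm 7.26 m → moment R × 7.26 clockwise.
Setting net torque to zero: R × 7.26 = 1446 → R = 199 N.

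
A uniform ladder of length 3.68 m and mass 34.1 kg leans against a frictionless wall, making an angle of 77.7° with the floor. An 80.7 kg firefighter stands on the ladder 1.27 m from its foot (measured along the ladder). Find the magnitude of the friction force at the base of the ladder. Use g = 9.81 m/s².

Take moments about the foot of the ladder.
Ladder weight 34.1×9.81 = 334.5 N acts at 1.84 m along the ladder; its horizontal arm is 1.84·cos77.7° = 0.392 m → τ = 131.1 N·m clockwise.
Firefighter: 80.7×9.81 = 791.7 N at 1.27 m → arm 0.2705 m → τ = 214.2 N·m clockwise.
Wall normal N acts horizontally at the top; its moment arm is the height L sinθ = 3.68·sin77.7° = 3.596 m, counterclockwise.
Στ = 0 ⇒ N × 3.596 = 345.3 ⇒ N = 96 N.
ΣFx = 0: friction at the foot balances the wall's push, so f = N_wall = 96 N.

f ≈ 96 N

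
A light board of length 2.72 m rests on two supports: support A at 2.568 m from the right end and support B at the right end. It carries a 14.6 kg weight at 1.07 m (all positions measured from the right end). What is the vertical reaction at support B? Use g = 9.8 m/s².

R_B ≈ 83.5 N

About support A:
Weight: 14.6 × 9.8 = 143.1 N down at 1.07 m → arm 1.498 m, τ = 143.1 × 1.498 = 214.4 N·m clockwise.
Net load moment about support A = 214.4 N·m clockwise.
Reaction R at support B is upward at 0 m, arm 2.568 m → moment R × 2.568 counterclockwise.
Στ = 0 ⇒ R × 2.568 = 214.4 ⇒ R = 83.5 N.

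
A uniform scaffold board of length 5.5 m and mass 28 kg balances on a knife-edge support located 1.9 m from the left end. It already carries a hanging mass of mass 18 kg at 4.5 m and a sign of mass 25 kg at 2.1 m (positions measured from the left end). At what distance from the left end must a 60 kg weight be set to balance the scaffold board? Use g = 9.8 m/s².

x ≈ 0.64 m from the left end

Take moments about the knife-edge support (at 1.9 m from the left end).
Beam weight: 28 × 9.8 = 274.4 N down at 2.75 m → arm 0.85 m, τ = 274.4 × 0.85 = 233.2 N·m clockwise.
Hanging mass: 18 × 9.8 = 176.4 N down at 4.5 m → arm 2.6 m, τ = 176.4 × 2.6 = 458.6 N·m clockwise.
Sign: 25 × 9.8 = 245 N down at 2.1 m → arm 0.2 m, τ = 245 × 0.2 = 49 N·m clockwise.
Net moment of existing loads = 740.8 N·m clockwise.
The weight weighs 60 × 9.8 = 588 N and must supply an equal counterclockwise moment, so its lever arm about the knife-edge support is 740.8 / 588 = 1.26 m.
That puts it at 1.9 − 1.26 = 0.64 m from the left end.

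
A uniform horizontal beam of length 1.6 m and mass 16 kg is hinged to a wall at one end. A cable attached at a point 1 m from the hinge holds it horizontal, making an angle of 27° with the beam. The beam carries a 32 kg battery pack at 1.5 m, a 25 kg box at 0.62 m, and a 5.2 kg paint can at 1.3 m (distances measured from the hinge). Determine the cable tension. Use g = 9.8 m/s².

T ≈ 1790 N

Taking torques about the hinge:
Beam weight: 16 × 9.8 = 156.8 N down at 0.8 m → arm 0.8 m, τ = 156.8 × 0.8 = 125.4 N·m clockwise.
Battery pack: 32 × 9.8 = 313.6 N down at 1.5 m → arm 1.5 m, τ = 313.6 × 1.5 = 470.4 N·m clockwise.
Box: 25 × 9.8 = 245 N down at 0.62 m → arm 0.62 m, τ = 245 × 0.62 = 151.9 N·m clockwise.
Paint can: 5.2 × 9.8 = 50.96 N down at 1.3 m → arm 1.3 m, τ = 50.96 × 1.3 = 66.25 N·m clockwise.
Total clockwise load moment = 813.9 N·m.
The cable tension T acts at 1 m; only its component perpendicular to the beam, T sinθ, produces torque. sin 27° = 0.454.
Setting net torque to zero: T × 1 × 0.454 = 813.9 → T = 813.9 / 0.454 = 1790 N.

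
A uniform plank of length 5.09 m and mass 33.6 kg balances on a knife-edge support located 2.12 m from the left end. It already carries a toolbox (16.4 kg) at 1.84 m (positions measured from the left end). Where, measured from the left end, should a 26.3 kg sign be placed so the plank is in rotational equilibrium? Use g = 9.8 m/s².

Sum moments about the knife-edge support (at 2.12 m from the left end) (the support reaction has zero arm there).
Beam weight: 33.6 × 9.8 = 329.3 N down at 2.545 m → arm 0.425 m, τ = 329.3 × 0.425 = 140 N·m clockwise.
Toolbox: 16.4 × 9.8 = 160.7 N down at 1.84 m → arm 0.28 m, τ = 160.7 × 0.28 = 45 N·m counterclockwise.
Net moment of existing loads = 95 N·m clockwise.
The sign weighs 26.3 × 9.8 = 257.7 N and must supply an equal counterclockwise moment, so its lever arm about the knife-edge support is 95 / 257.7 = 0.369 m.
That puts it at 2.12 − 0.369 = 1.75 m from the left end.

x ≈ 1.75 m from the left end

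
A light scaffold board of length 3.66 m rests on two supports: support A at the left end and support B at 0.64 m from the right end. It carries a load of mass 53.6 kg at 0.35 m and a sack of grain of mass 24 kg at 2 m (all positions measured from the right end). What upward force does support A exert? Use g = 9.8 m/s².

Choose support B as the axis so its reaction then has zero moment arm.
Load: 53.6 × 9.8 = 525.3 N down at 0.35 m → arm 0.29 m, τ = 525.3 × 0.29 = 152.3 N·m clockwise.
Sack of grain: 24 × 9.8 = 235.2 N down at 2 m → arm 1.36 m, τ = 235.2 × 1.36 = 319.9 N·m counterclockwise.
Net load moment about support B = 167.6 N·m counterclockwise.
Reaction R at support A is upward at 3.66 m, arm 3.02 m → moment R × 3.02 clockwise.
Setting net torque to zero: R × 3.02 = 167.6 → R = 55.5 N.

R_A ≈ 55.5 N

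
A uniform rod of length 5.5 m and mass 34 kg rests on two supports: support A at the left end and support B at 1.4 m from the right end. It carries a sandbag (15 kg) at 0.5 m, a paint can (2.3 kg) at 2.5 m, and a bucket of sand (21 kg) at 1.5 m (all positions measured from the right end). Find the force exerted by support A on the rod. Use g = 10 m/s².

Choose support B as the axis so its reaction then has zero moment arm.
Beam weight: 34 × 10 = 340 N down at 2.75 m → arm 1.35 m, τ = 340 × 1.35 = 459 N·m counterclockwise.
Sandbag: 15 × 10 = 150 N down at 0.5 m → arm 0.9 m, τ = 150 × 0.9 = 135 N·m clockwise.
Paint can: 2.3 × 10 = 23 N down at 2.5 m → arm 1.1 m, τ = 23 × 1.1 = 25.3 N·m counterclockwise.
Bucket of sand: 21 × 10 = 210 N down at 1.5 m → arm 0.1 m, τ = 210 × 0.1 = 21 N·m counterclockwise.
Net load moment about support B = 370.3 N·m counterclockwise.
Reaction R at support A is upward at 5.5 m, arm 4.1 m → moment R × 4.1 clockwise.
Balancing moments: R × 4.1 = 370.3, giving R = 90.3 N.

R_A ≈ 90.3 N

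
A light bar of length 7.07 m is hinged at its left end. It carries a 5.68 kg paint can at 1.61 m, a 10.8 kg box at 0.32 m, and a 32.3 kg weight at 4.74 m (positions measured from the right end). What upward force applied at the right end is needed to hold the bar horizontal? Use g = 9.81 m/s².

Choose the left end as the axis so the unknown pivot reaction has zero arm there.
Paint can: 5.68 × 9.81 = 55.72 N down at 1.61 m → arm 5.46 m, τ = 55.72 × 5.46 = 304.2 N·m clockwise.
Box: 10.8 × 9.81 = 105.9 N down at 0.32 m → arm 6.75 m, τ = 105.9 × 6.75 = 714.8 N·m clockwise.
Weight: 32.3 × 9.81 = 316.9 N down at 4.74 m → arm 2.33 m, τ = 316.9 × 2.33 = 738.4 N·m clockwise.
Net moment of the loads = 1757 N·m clockwise.
The upward force F acts at the right end, arm 7.07 m, giving F × 7.07 counterclockwise.
Setting net torque to zero: F × 7.07 = 1757 → F = 1757 / 7.07 = 249 N.

F ≈ 249 N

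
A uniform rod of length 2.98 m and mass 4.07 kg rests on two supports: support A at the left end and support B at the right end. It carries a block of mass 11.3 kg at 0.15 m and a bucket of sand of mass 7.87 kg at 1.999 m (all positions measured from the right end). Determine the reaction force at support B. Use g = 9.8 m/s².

R_B ≈ 150 N

Choose support A as the axis so its reaction then has zero moment arm.
Beam weight: 4.07 × 9.8 = 39.89 N down at 1.49 m → arm 1.49 m, τ = 39.89 × 1.49 = 59.44 N·m clockwise.
Block: 11.3 × 9.8 = 110.7 N down at 0.15 m → arm 2.83 m, τ = 110.7 × 2.83 = 313.3 N·m clockwise.
Bucket of sand: 7.87 × 9.8 = 77.13 N down at 1.999 m → arm 0.981 m, τ = 77.13 × 0.981 = 75.66 N·m clockwise.
Net load moment about support A = 448.4 N·m clockwise.
Reaction R at support B is upward at 0 m, arm 2.98 m → moment R × 2.98 counterclockwise.
Setting net torque to zero: R × 2.98 = 448.4 → R = 150 N.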